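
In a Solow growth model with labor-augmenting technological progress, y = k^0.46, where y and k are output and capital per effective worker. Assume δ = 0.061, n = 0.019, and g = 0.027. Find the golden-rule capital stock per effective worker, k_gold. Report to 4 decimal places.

k_gold ≈ 14.8907

Capital per effective worker breaks even when investment replaces (n + g + δ)·k; here n + g + δ = 0.107.
Maximizing c = f(k) − (n+g+δ)·k gives f'(k) = n+g+δ, i.e. 0.46·k^(0.46−1) = 0.107, so k_gold = (0.46/0.107)^(1/0.54) ≈ 14.8907.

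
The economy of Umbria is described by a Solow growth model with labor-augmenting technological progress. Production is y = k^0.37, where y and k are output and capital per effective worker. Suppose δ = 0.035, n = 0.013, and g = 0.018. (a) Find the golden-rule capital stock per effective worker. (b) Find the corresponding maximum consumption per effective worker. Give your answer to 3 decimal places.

(a) k_gold ≈ 15.429; (b) c_gold ≈ 1.734

n + g + δ = 0.013 + 0.018 + 0.035 = 0.066.
Setting f'(k) = n+g+δ gives 0.37·k^(0.37−1) = 0.066, hence k_gold = (0.37/0.066)^(1/0.63) ≈ 15.4293.
y_gold = 15.4293^0.37 ≈ 2.7523; c_gold = y_gold − 0.066·k_gold ≈ 1.7339.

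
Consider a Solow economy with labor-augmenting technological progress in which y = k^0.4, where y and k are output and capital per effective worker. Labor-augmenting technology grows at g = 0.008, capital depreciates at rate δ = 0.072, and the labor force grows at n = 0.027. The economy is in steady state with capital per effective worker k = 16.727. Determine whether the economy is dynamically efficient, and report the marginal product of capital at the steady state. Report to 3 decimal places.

Break-even investment rate: n + g + δ = 0.027 + 0.008 + 0.072 = 0.107.
MPK = 0.4·k^(0.4−1) = 0.4·16.727^(-0.6) ≈ 0.0738.
MPK < 0.107, so the economy is dynamically inefficient (over-saving).

dynamically inefficient; MPK ≈ 0.074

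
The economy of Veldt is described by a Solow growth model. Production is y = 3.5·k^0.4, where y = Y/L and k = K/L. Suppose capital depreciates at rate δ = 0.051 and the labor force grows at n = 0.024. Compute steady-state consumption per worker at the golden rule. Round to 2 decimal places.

Capital per worker breaks even when investment replaces (n + δ)·k; here n + δ = 0.075.
Setting f'(k) = n+δ gives 0.4·3.5·k^(0.4−1) = 0.075, hence k_gold = (0.4·3.5/0.075)^(1/0.6) ≈ 131.3544.
y_gold = 3.5·131.3544^0.4 ≈ 24.6289.
c_gold = y_gold − (n+δ)·k_gold = 24.6289 − 0.075·131.3544 ≈ 14.7774.

c_gold ≈ 14.78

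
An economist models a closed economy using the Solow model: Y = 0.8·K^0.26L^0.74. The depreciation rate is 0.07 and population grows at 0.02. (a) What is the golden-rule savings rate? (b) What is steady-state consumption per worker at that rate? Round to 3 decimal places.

(a) s_gold = 0.260; (b) c_gold ≈ 0.795

The effective depreciation rate is n + δ = 0.02 + 0.07 = 0.09.
For Cobb-Douglas, s_gold equals capital's share: s_gold = 0.26.
Maximizing c = f(k) − (n+δ)·k gives f'(k) = n+δ, i.e. 0.26·0.8·k^(0.26−1) = 0.09, so k_gold = (0.26·0.8/0.09)^(1/0.74) ≈ 3.1021.
y_gold = 0.8·3.1021^0.26 ≈ 1.0738; c_gold = (1−0.26)·y_gold ≈ 0.7946.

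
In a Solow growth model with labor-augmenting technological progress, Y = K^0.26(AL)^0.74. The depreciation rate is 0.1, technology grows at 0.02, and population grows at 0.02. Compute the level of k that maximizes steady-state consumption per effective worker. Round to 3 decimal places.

The effective depreciation rate is n + g + δ = 0.02 + 0.02 + 0.1 = 0.14.
Golden rule sets MPK = n+g+δ: 0.26·k^(0.26−1) = 0.14, so k_gold = (0.26/0.14)^(1/0.74) ≈ 2.3084.

k_gold ≈ 2.308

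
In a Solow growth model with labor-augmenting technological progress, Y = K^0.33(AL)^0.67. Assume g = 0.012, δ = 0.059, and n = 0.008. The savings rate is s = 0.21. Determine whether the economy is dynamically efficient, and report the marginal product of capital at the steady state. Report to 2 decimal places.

dynamically efficient; MPK ≈ 0.12

n + g + δ = 0.008 + 0.012 + 0.059 = 0.079.
Steady-state k*: s·k^0.33 = 0.079·k gives k* = (0.21/0.079)^(1/0.67) ≈ 4.3025.
MPK = 0.33·4.3025^(-0.67) ≈ 0.1241.
MPK > n+g+δ = 0.079, so the economy is dynamically efficient (under-saving).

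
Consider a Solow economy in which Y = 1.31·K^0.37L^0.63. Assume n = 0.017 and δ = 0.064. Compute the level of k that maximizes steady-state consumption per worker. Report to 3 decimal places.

k_gold ≈ 17.113

Break-even investment rate: n + δ = 0.017 + 0.064 = 0.081.
Golden rule sets MPK = n+δ: 0.37·1.31·k^(0.37−1) = 0.081, so k_gold = (0.37·1.31/0.081)^(1/0.63) ≈ 17.1125.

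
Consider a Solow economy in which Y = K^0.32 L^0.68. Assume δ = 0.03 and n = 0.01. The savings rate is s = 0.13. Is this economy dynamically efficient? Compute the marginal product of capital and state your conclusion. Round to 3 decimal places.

dynamically efficient; MPK ≈ 0.098

Capital per worker breaks even when investment replaces (n + δ)·k; here n + δ = 0.04.
Steady-state k*: s·k^0.32 = 0.04·k gives k* = (0.13/0.04)^(1/0.68) ≈ 5.6594.
MPK = 0.32·5.6594^(-0.68) ≈ 0.0985.
MPK > n+δ = 0.04, so the economy is dynamically efficient (under-saving).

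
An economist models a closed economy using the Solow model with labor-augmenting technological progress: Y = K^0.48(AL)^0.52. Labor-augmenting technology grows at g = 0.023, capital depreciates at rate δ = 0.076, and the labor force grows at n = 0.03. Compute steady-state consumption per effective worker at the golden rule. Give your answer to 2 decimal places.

n + g + δ = 0.03 + 0.023 + 0.076 = 0.129.
At the golden rule the marginal product of capital equals n+g+δ: 0.48·k^(0.48−1) = 0.129. Solving, k_gold = (0.48/0.129)^(1/0.52) ≈ 12.5143.
y_gold = 12.5143^0.48 ≈ 3.3632.
c_gold = y_gold − (n+g+δ)·k_gold = 3.3632 − 0.129·12.5143 ≈ 1.7489.

c_gold ≈ 1.75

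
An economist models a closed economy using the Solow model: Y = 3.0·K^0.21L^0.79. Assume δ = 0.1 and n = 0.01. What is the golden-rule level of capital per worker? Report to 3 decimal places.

Break-even investment rate: n + δ = 0.01 + 0.1 = 0.11.
Maximizing c = f(k) − (n+δ)·k gives f'(k) = n+δ, i.e. 0.21·3.0·k^(0.21−1) = 0.11, so k_gold = (0.21·3.0/0.11)^(1/0.79) ≈ 9.1081.

k_gold ≈ 9.108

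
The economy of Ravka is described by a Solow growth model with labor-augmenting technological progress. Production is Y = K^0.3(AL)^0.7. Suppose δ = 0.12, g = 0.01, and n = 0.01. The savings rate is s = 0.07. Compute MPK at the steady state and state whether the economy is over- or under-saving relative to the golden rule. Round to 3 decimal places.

under-saving; MPK ≈ 0.600

Break-even investment rate: n + g + δ = 0.01 + 0.01 + 0.12 = 0.14.
Steady-state k*: s·k^0.3 = 0.14·k gives k* = (0.07/0.14)^(1/0.7) ≈ 0.3715.
MPK = 0.3·0.3715^(-0.7) ≈ 0.6000.
MPK > n+g+δ = 0.14, so the economy is dynamically efficient (under-saving).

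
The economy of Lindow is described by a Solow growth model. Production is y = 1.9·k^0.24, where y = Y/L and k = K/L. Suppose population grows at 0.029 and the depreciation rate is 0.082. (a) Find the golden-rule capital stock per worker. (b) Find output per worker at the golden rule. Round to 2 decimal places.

(a) k_gold ≈ 6.42; (b) y_gold ≈ 2.97

Capital per worker breaks even when investment replaces (n + δ)·k; here n + δ = 0.111.
Golden rule sets MPK = n+δ: 0.24·1.9·k^(0.24−1) = 0.111, so k_gold = (0.24·1.9/0.111)^(1/0.76) ≈ 6.4184.
y_gold = 1.9·6.4184^0.24 ≈ 2.9685.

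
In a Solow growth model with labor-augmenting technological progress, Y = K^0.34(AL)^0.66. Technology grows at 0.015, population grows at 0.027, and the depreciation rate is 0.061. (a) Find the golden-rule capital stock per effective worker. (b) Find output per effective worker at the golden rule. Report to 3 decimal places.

Break-even investment rate: n + g + δ = 0.027 + 0.015 + 0.061 = 0.103.
Setting f'(k) = n+g+δ gives 0.34·k^(0.34−1) = 0.103, hence k_gold = (0.34/0.103)^(1/0.66) ≈ 6.1069.
y_gold = 6.1069^0.34 ≈ 1.8500.

(a) k_gold ≈ 6.107; (b) y_gold ≈ 1.850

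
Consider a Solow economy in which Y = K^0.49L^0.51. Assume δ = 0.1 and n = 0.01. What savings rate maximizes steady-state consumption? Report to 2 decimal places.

s_gold = 0.49

The effective depreciation rate is n + δ = 0.01 + 0.1 = 0.11.
At the golden rule MPK = n+δ, and in any Cobb-Douglas steady state s = (n+δ)·k/y = MPK·k/y = capital's share 0.49.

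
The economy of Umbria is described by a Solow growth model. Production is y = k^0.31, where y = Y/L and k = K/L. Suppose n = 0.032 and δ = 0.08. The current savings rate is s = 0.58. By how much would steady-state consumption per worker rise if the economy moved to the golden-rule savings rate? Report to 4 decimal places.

Δc ≈ 0.2109

n + δ = 0.032 + 0.08 = 0.112.
Current steady state (s = 0.58): k* = (0.58/0.112)^(1/0.69) ≈ 10.8414, y* = 10.8414^0.31 ≈ 2.0935, c* = (1−0.58)·2.0935 ≈ 0.8793.
Golden rule sets MPK = n+δ: 0.31·k^(0.31−1) = 0.112, so k_gold = (0.31/0.112)^(1/0.69) ≈ 4.3731.
y_gold = 4.3731^0.31 ≈ 1.5800, c_gold = y_gold − 0.112·k_gold ≈ 1.0902.
Gain: Δc = 1.0902 − 0.8793 ≈ 0.2109.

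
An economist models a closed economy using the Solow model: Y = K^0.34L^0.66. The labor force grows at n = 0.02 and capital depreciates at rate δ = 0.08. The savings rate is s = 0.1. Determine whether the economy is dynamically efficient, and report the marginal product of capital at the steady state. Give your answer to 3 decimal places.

Capital per worker breaks even when investment replaces (n + δ)·k; here n + δ = 0.1.
Steady-state k*: s·k^0.34 = 0.1·k gives k* = (0.1/0.1)^(1/0.66) ≈ 1.0000.
MPK = 0.34·1.0000^(-0.66) ≈ 0.3400.
MPK > n+δ = 0.1, so the economy is dynamically efficient (under-saving).

dynamically efficient; MPK ≈ 0.340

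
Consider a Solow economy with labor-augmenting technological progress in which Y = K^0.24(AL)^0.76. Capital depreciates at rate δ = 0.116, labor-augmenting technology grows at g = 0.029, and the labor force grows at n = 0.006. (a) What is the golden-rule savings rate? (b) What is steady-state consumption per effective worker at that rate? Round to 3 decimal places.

(a) s_gold = 0.240; (b) c_gold ≈ 0.880

Capital per effective worker breaks even when investment replaces (n + g + δ)·k; here n + g + δ = 0.151.
For Cobb-Douglas, s_gold equals capital's share: s_gold = 0.24.
At the golden rule the marginal product of capital equals n+g+δ: 0.24·k^(0.24−1) = 0.151. Solving, k_gold = (0.24/0.151)^(1/0.76) ≈ 1.8398.
y_gold = 1.8398^0.24 ≈ 1.1576; c_gold = (1−0.24)·y_gold ≈ 0.8798.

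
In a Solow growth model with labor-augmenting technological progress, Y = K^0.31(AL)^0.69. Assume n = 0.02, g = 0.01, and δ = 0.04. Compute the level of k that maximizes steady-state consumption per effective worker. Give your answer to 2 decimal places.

Break-even investment rate: n + g + δ = 0.02 + 0.01 + 0.04 = 0.07.
Golden rule sets MPK = n+g+δ: 0.31·k^(0.31−1) = 0.07, so k_gold = (0.31/0.07)^(1/0.69) ≈ 8.6420.

k_gold ≈ 8.64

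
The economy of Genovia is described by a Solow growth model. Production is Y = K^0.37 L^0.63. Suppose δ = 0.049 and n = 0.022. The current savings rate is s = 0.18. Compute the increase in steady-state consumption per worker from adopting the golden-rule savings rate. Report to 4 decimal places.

Δc ≈ 0.2450

Capital per worker breaks even when investment replaces (n + δ)·k; here n + δ = 0.071.
Current steady state (s = 0.18): k* = (0.18/0.071)^(1/0.63) ≈ 4.3782, y* = 4.3782^0.37 ≈ 1.7269, c* = (1−0.18)·1.7269 ≈ 1.4161.
At the golden rule the marginal product of capital equals n+δ: 0.37·k^(0.37−1) = 0.071. Solving, k_gold = (0.37/0.071)^(1/0.63) ≈ 13.7406.
y_gold = 13.7406^0.37 ≈ 2.6367, c_gold = y_gold − 0.071·k_gold ≈ 1.6611.
Gain: Δc = 1.6611 − 1.4161 ≈ 0.2450.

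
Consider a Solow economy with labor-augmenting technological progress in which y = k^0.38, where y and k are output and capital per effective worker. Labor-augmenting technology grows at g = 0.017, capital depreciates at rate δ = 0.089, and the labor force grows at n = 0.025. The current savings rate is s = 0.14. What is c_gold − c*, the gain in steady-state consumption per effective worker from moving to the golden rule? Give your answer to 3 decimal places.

Δc ≈ 0.295

Capital per effective worker breaks even when investment replaces (n + g + δ)·k; here n + g + δ = 0.131.
Current steady state (s = 0.14): k* = (0.14/0.131)^(1/0.62) ≈ 1.1131, y* = 1.1131^0.38 ≈ 1.0416, c* = (1−0.14)·1.0416 ≈ 0.8957.
Setting f'(k) = n+g+δ gives 0.38·k^(0.38−1) = 0.131, hence k_gold = (0.38/0.131)^(1/0.62) ≈ 5.5717.
y_gold = 5.5717^0.38 ≈ 1.9208, c_gold = y_gold − 0.131·k_gold ≈ 1.1909.
Gain: Δc = 1.1909 − 0.8957 ≈ 0.2951.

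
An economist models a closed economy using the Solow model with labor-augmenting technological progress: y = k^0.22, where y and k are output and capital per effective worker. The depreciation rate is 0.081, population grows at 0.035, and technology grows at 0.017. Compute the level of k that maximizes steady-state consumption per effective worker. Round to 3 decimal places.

The effective depreciation rate is n + g + δ = 0.035 + 0.017 + 0.081 = 0.133.
Setting f'(k) = n+g+δ gives 0.22·k^(0.22−1) = 0.133, hence k_gold = (0.22/0.133)^(1/0.78) ≈ 1.9064.

k_gold ≈ 1.906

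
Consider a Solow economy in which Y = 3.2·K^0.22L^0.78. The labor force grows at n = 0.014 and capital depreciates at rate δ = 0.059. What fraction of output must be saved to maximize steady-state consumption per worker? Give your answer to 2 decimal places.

Capital per worker breaks even when investment replaces (n + δ)·k; here n + δ = 0.073.
At the golden rule MPK = n+δ, and in any Cobb-Douglas steady state s = (n+δ)·k/y = MPK·k/y = capital's share 0.22.

s_gold = 0.22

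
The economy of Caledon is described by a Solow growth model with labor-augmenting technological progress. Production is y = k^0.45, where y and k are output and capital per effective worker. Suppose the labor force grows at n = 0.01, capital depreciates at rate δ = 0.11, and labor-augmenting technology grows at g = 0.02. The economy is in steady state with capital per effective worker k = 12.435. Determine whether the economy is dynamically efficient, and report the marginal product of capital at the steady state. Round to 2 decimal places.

dynamically inefficient; MPK ≈ 0.11

Capital per effective worker breaks even when investment replaces (n + g + δ)·k; here n + g + δ = 0.14.
MPK = 0.45·k^(0.45−1) = 0.45·12.435^(-0.55) ≈ 0.1125.
MPK < 0.14, so the economy is dynamically inefficient (over-saving).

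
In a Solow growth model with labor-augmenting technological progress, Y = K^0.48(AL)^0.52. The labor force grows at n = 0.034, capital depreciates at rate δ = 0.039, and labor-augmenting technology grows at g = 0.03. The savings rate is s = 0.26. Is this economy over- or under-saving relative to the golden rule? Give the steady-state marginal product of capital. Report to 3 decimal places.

n + g + δ = 0.034 + 0.03 + 0.039 = 0.103.
Steady-state k*: s·k^0.48 = 0.103·k gives k* = (0.26/0.103)^(1/0.52) ≈ 5.9339.
MPK = 0.48·5.9339^(-0.52) ≈ 0.1902.
MPK > n+g+δ = 0.103, so the economy is dynamically efficient (under-saving).

under-saving; MPK ≈ 0.190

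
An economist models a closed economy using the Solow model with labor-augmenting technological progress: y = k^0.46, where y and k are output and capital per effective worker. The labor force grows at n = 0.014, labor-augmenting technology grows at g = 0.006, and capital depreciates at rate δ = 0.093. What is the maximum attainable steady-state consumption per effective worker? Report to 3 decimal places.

c_gold ≈ 1.785

n + g + δ = 0.014 + 0.006 + 0.093 = 0.113.
Maximizing c = f(k) − (n+g+δ)·k gives f'(k) = n+g+δ, i.e. 0.46·k^(0.46−1) = 0.113, so k_gold = (0.46/0.113)^(1/0.54) ≈ 13.4597.
y_gold = 13.4597^0.46 ≈ 3.3064.
c_gold = y_gold − (n+g+δ)·k_gold = 3.3064 − 0.113·13.4597 ≈ 1.7855.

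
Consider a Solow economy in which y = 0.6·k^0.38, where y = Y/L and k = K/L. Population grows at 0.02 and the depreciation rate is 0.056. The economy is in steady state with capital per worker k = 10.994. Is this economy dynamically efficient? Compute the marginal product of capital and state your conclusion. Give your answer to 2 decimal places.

Break-even investment rate: n + δ = 0.02 + 0.056 = 0.076.
MPK = 0.38·0.6·k^(0.38−1) = 0.38·0.6·10.994^(-0.62) ≈ 0.0516.
MPK < 0.076, so the economy is dynamically inefficient (over-saving).

dynamically inefficient; MPK ≈ 0.05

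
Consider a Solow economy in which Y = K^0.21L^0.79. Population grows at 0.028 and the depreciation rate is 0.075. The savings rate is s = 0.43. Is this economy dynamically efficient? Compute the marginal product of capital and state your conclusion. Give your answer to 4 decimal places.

Break-even investment rate: n + δ = 0.028 + 0.075 = 0.103.
Steady-state k*: s·k^0.21 = 0.103·k gives k* = (0.43/0.103)^(1/0.79) ≈ 6.1039.
MPK = 0.21·6.1039^(-0.79) ≈ 0.0503.
MPK < n+δ = 0.103, so the economy is dynamically inefficient (over-saving).

dynamically inefficient; MPK ≈ 0.0503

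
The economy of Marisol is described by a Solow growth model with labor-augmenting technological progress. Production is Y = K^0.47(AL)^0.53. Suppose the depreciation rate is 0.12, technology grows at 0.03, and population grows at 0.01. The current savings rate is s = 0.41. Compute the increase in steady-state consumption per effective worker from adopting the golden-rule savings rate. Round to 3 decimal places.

Δc ≈ 0.019

n + g + δ = 0.01 + 0.03 + 0.12 = 0.16.
Current steady state (s = 0.41): k* = (0.41/0.16)^(1/0.53) ≈ 5.9029, y* = 5.9029^0.47 ≈ 2.3036, c* = (1−0.41)·2.3036 ≈ 1.3591.
Golden rule sets MPK = n+g+δ: 0.47·k^(0.47−1) = 0.16, so k_gold = (0.47/0.16)^(1/0.53) ≈ 7.6380.
y_gold = 7.6380^0.47 ≈ 2.6002, c_gold = y_gold − 0.16·k_gold ≈ 1.3781.
Gain: Δc = 1.3781 − 1.3591 ≈ 0.0190.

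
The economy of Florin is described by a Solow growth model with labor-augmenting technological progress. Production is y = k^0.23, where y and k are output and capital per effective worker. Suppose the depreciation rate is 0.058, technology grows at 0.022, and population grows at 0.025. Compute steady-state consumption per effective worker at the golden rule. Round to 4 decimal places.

n + g + δ = 0.025 + 0.022 + 0.058 = 0.105.
Golden rule sets MPK = n+g+δ: 0.23·k^(0.23−1) = 0.105, so k_gold = (0.23/0.105)^(1/0.77) ≈ 2.7686.
y_gold = 2.7686^0.23 ≈ 1.2639.
c_gold = y_gold − (n+g+δ)·k_gold = 1.2639 − 0.105·2.7686 ≈ 0.9732.

c_gold ≈ 0.9732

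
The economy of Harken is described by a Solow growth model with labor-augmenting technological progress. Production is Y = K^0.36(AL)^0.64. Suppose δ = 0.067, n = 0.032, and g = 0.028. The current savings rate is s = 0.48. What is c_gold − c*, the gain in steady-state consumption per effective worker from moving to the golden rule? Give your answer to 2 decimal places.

Δc ≈ 0.05

Break-even investment rate: n + g + δ = 0.032 + 0.028 + 0.067 = 0.127.
Current steady state (s = 0.48): k* = (0.48/0.127)^(1/0.64) ≈ 7.9845, y* = 7.9845^0.36 ≈ 2.1126, c* = (1−0.48)·2.1126 ≈ 1.0985.
Maximizing c = f(k) − (n+g+δ)·k gives f'(k) = n+g+δ, i.e. 0.36·k^(0.36−1) = 0.127, so k_gold = (0.36/0.127)^(1/0.64) ≈ 5.0937.
y_gold = 5.0937^0.36 ≈ 1.7969, c_gold = y_gold − 0.127·k_gold ≈ 1.1500.
Gain: Δc = 1.1500 − 1.0985 ≈ 0.0515.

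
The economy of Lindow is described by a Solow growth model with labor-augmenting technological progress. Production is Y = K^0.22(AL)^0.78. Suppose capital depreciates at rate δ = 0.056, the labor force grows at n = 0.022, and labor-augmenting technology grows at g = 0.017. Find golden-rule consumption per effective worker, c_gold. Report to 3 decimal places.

c_gold ≈ 0.988

n + g + δ = 0.022 + 0.017 + 0.056 = 0.095.
Maximizing c = f(k) − (n+g+δ)·k gives f'(k) = n+g+δ, i.e. 0.22·k^(0.22−1) = 0.095, so k_gold = (0.22/0.095)^(1/0.78) ≈ 2.9347.
y_gold = 2.9347^0.22 ≈ 1.2673.
c_gold = y_gold − (n+g+δ)·k_gold = 1.2673 − 0.095·2.9347 ≈ 0.9885.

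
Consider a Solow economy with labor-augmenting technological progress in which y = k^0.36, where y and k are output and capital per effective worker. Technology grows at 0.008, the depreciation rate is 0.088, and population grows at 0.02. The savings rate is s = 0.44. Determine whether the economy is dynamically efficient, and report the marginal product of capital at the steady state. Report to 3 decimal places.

dynamically inefficient; MPK ≈ 0.095

Capital per effective worker breaks even when investment replaces (n + g + δ)·k; here n + g + δ = 0.116.
Steady-state k*: s·k^0.36 = 0.116·k gives k* = (0.44/0.116)^(1/0.64) ≈ 8.0293.
MPK = 0.36·8.0293^(-0.64) ≈ 0.0949.
MPK < n+g+δ = 0.116, so the economy is dynamically inefficient (over-saving).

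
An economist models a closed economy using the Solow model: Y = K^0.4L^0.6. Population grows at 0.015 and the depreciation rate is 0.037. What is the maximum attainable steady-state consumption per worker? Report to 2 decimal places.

c_gold ≈ 2.34

Capital per worker breaks even when investment replaces (n + δ)·k; here n + δ = 0.052.
At the golden rule the marginal product of capital equals n+δ: 0.4·k^(0.4−1) = 0.052. Solving, k_gold = (0.4/0.052)^(1/0.6) ≈ 29.9751.
y_gold = 29.9751^0.4 ≈ 3.8968.
c_gold = y_gold − (n+δ)·k_gold = 3.8968 − 0.052·29.9751 ≈ 2.3381.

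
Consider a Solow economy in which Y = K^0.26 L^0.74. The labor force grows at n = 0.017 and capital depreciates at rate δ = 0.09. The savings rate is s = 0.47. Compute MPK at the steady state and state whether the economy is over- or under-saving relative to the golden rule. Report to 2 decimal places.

over-saving; MPK ≈ 0.06

Break-even investment rate: n + δ = 0.017 + 0.09 = 0.107.
Steady-state k*: s·k^0.26 = 0.107·k gives k* = (0.47/0.107)^(1/0.74) ≈ 7.3881.
MPK = 0.26·7.3881^(-0.74) ≈ 0.0592.
MPK < n+δ = 0.107, so the economy is dynamically inefficient (over-saving).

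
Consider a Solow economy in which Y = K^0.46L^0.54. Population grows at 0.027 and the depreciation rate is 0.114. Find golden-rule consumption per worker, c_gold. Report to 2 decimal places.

c_gold ≈ 1.48

n + δ = 0.027 + 0.114 = 0.141.
Maximizing c = f(k) − (n+δ)·k gives f'(k) = n+δ, i.e. 0.46·k^(0.46−1) = 0.141, so k_gold = (0.46/0.141)^(1/0.54) ≈ 8.9330.
y_gold = 8.9330^0.46 ≈ 2.7382.
c_gold = y_gold − (n+δ)·k_gold = 2.7382 − 0.141·8.9330 ≈ 1.4786.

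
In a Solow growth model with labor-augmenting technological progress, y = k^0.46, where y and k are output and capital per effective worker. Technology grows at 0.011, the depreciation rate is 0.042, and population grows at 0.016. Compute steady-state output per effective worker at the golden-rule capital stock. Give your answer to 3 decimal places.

The effective depreciation rate is n + g + δ = 0.016 + 0.011 + 0.042 = 0.069.
At the golden rule the marginal product of capital equals n+g+δ: 0.46·k^(0.46−1) = 0.069. Solving, k_gold = (0.46/0.069)^(1/0.54) ≈ 33.5550.
Output: y_gold = k_gold^0.46 = 33.5550^0.46 ≈ 5.0332.

y_gold ≈ 5.033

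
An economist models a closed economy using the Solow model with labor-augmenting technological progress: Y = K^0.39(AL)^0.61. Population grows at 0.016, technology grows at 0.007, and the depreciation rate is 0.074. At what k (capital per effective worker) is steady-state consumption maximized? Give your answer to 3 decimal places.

Break-even investment rate: n + g + δ = 0.016 + 0.007 + 0.074 = 0.097.
Maximizing c = f(k) − (n+g+δ)·k gives f'(k) = n+g+δ, i.e. 0.39·k^(0.39−1) = 0.097, so k_gold = (0.39/0.097)^(1/0.61) ≈ 9.7869.

k_gold ≈ 9.787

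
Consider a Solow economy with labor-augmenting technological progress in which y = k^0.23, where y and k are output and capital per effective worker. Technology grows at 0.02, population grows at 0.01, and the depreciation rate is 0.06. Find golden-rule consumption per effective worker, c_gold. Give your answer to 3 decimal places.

c_gold ≈ 1.019

Capital per effective worker breaks even when investment replaces (n + g + δ)·k; here n + g + δ = 0.09.
Golden rule sets MPK = n+g+δ: 0.23·k^(0.23−1) = 0.09, so k_gold = (0.23/0.09)^(1/0.77) ≈ 3.3822.
y_gold = 3.3822^0.23 ≈ 1.3235.
c_gold = y_gold − (n+g+δ)·k_gold = 1.3235 − 0.09·3.3822 ≈ 1.0191.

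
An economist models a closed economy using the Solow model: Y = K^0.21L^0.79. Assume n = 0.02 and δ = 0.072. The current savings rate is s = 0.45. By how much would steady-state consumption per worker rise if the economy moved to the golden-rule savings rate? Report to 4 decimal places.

Δc ≈ 0.1451

n + δ = 0.02 + 0.072 = 0.092.
Current steady state (s = 0.45): k* = (0.45/0.092)^(1/0.79) ≈ 7.4592, y* = 7.4592^0.21 ≈ 1.5250, c* = (1−0.45)·1.5250 ≈ 0.8387.
Golden rule sets MPK = n+δ: 0.21·k^(0.21−1) = 0.092, so k_gold = (0.21/0.092)^(1/0.79) ≈ 2.8426.
y_gold = 2.8426^0.21 ≈ 1.2453, c_gold = y_gold − 0.092·k_gold ≈ 0.9838.
Gain: Δc = 0.9838 − 0.8387 ≈ 0.1451.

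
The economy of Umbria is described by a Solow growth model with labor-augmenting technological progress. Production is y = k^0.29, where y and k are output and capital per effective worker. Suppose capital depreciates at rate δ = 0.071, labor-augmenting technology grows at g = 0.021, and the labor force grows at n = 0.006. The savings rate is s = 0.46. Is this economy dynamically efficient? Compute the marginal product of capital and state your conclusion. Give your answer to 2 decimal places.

dynamically inefficient; MPK ≈ 0.06

Break-even investment rate: n + g + δ = 0.006 + 0.021 + 0.071 = 0.098.
Steady-state k*: s·k^0.29 = 0.098·k gives k* = (0.46/0.098)^(1/0.71) ≈ 8.8271.
MPK = 0.29·8.8271^(-0.71) ≈ 0.0618.
MPK < n+g+δ = 0.098, so the economy is dynamically inefficient (over-saving).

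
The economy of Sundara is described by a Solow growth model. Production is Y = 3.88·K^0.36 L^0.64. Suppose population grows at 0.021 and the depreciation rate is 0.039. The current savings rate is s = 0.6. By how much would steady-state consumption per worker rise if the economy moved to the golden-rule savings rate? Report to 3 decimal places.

Break-even investment rate: n + δ = 0.021 + 0.039 = 0.06.
Current steady state (s = 0.6): k* = (0.6·3.88/0.06)^(1/0.64) ≈ 303.7733, y* = 3.88·303.7733^0.36 ≈ 30.3773, c* = (1−0.6)·30.3773 ≈ 12.1509.
Maximizing c = f(k) − (n+δ)·k gives f'(k) = n+δ, i.e. 0.36·3.88·k^(0.36−1) = 0.06, so k_gold = (0.36·3.88/0.06)^(1/0.64) ≈ 136.7448.
y_gold = 3.88·136.7448^0.36 ≈ 22.7908, c_gold = y_gold − 0.06·k_gold ≈ 14.5861.
Gain: Δc = 14.5861 − 12.1509 ≈ 2.4352.

Δc ≈ 2.435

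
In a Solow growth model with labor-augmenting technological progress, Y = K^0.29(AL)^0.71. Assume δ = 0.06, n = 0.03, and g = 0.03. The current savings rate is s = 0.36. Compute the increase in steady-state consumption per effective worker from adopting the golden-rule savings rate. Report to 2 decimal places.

Break-even investment rate: n + g + δ = 0.03 + 0.03 + 0.06 = 0.12.
Current steady state (s = 0.36): k* = (0.36/0.12)^(1/0.71) ≈ 4.6990, y* = 4.6990^0.29 ≈ 1.5663, c* = (1−0.36)·1.5663 ≈ 1.0024.
Setting f'(k) = n+g+δ gives 0.29·k^(0.29−1) = 0.12, hence k_gold = (0.29/0.12)^(1/0.71) ≈ 3.4653.
y_gold = 3.4653^0.29 ≈ 1.4339, c_gold = y_gold − 0.12·k_gold ≈ 1.0181.
Gain: Δc = 1.0181 − 1.0024 ≈ 0.0156.

Δc ≈ 0.02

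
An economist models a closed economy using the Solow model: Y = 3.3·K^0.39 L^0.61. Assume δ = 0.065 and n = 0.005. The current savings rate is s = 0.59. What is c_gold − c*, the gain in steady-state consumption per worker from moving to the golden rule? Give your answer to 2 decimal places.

Δc ≈ 1.61

The effective depreciation rate is n + δ = 0.005 + 0.065 = 0.07.
Current steady state (s = 0.59): k* = (0.59·3.3/0.07)^(1/0.61) ≈ 233.1591, y* = 3.3·233.1591^0.39 ≈ 27.6629, c* = (1−0.59)·27.6629 ≈ 11.3418.
Setting f'(k) = n+δ gives 0.39·3.3·k^(0.39−1) = 0.07, hence k_gold = (0.39·3.3/0.07)^(1/0.61) ≈ 118.2821.
y_gold = 3.3·118.2821^0.39 ≈ 21.2301, c_gold = y_gold − 0.07·k_gold ≈ 12.9504.
Gain: Δc = 12.9504 − 11.3418 ≈ 1.6086.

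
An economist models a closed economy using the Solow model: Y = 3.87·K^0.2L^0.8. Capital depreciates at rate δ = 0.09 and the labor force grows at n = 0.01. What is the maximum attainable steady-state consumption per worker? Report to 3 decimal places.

Break-even investment rate: n + δ = 0.01 + 0.09 = 0.1.
At the golden rule the marginal product of capital equals n+δ: 0.2·3.87·k^(0.2−1) = 0.1. Solving, k_gold = (0.2·3.87/0.1)^(1/0.8) ≈ 12.9100.
y_gold = 3.87·12.9100^0.2 ≈ 6.4550.
c_gold = y_gold − (n+δ)·k_gold = 6.4550 − 0.1·12.9100 ≈ 5.1640.

c_gold ≈ 5.164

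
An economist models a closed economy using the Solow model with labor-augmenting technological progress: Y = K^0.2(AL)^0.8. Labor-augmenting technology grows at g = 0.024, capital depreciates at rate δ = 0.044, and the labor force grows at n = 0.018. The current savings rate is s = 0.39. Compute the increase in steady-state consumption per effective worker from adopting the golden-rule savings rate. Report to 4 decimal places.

Δc ≈ 0.0978

Break-even investment rate: n + g + δ = 0.018 + 0.024 + 0.044 = 0.086.
Current steady state (s = 0.39): k* = (0.39/0.086)^(1/0.8) ≈ 6.6177, y* = 6.6177^0.2 ≈ 1.4593, c* = (1−0.39)·1.4593 ≈ 0.8902.
Golden rule sets MPK = n+g+δ: 0.2·k^(0.2−1) = 0.086, so k_gold = (0.2/0.086)^(1/0.8) ≈ 2.8719.
y_gold = 2.8719^0.2 ≈ 1.2349, c_gold = y_gold − 0.086·k_gold ≈ 0.9879.
Gain: Δc = 0.9879 − 0.8902 ≈ 0.0978.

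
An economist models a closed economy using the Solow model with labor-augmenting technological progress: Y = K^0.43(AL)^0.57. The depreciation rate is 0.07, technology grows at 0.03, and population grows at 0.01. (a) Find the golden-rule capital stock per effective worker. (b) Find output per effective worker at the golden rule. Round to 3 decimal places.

Capital per effective worker breaks even when investment replaces (n + g + δ)·k; here n + g + δ = 0.11.
At the golden rule the marginal product of capital equals n+g+δ: 0.43·k^(0.43−1) = 0.11. Solving, k_gold = (0.43/0.11)^(1/0.57) ≈ 10.9328.
y_gold = 10.9328^0.43 ≈ 2.7968.

(a) k_gold ≈ 10.933; (b) y_gold ≈ 2.797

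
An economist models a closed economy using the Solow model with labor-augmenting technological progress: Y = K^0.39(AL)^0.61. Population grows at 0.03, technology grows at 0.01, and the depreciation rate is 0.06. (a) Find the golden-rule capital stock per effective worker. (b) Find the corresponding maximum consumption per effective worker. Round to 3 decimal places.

The effective depreciation rate is n + g + δ = 0.03 + 0.01 + 0.06 = 0.1.
At the golden rule the marginal product of capital equals n+g+δ: 0.39·k^(0.39−1) = 0.1. Solving, k_gold = (0.39/0.1)^(1/0.61) ≈ 9.3102.
y_gold = 9.3102^0.39 ≈ 2.3872; c_gold = y_gold − 0.1·k_gold ≈ 1.4562.

(a) k_gold ≈ 9.310; (b) c_gold ≈ 1.456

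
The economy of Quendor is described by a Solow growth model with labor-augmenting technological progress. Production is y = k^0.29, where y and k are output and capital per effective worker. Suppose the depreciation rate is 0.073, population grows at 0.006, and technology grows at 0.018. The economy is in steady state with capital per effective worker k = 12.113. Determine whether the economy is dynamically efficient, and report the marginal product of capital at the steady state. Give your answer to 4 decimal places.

dynamically inefficient; MPK ≈ 0.0494

The effective depreciation rate is n + g + δ = 0.006 + 0.018 + 0.073 = 0.097.
MPK = 0.29·k^(0.29−1) = 0.29·12.113^(-0.71) ≈ 0.0494.
MPK < 0.097, so the economy is dynamically inefficient (over-saving).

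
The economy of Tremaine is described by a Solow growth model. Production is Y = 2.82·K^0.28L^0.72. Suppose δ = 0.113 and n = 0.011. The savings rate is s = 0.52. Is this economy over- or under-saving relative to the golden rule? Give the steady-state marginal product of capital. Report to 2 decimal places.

over-saving; MPK ≈ 0.07

The effective depreciation rate is n + δ = 0.011 + 0.113 = 0.124.
Steady-state k*: s·A·k^0.28 = 0.124·k gives k* = (0.52·2.82/0.124)^(1/0.72) ≈ 30.9060.
MPK = 0.28·2.82·30.9060^(-0.72) ≈ 0.0668.
MPK < n+δ = 0.124, so the economy is dynamically inefficient (over-saving).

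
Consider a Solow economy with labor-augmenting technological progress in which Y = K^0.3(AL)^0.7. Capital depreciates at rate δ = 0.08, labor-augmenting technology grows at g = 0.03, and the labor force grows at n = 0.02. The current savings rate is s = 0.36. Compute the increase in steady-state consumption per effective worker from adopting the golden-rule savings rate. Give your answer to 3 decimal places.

Δc ≈ 0.011

n + g + δ = 0.02 + 0.03 + 0.08 = 0.13.
Current steady state (s = 0.36): k* = (0.36/0.13)^(1/0.7) ≈ 4.2849, y* = 4.2849^0.3 ≈ 1.5473, c* = (1−0.36)·1.5473 ≈ 0.9903.
Setting f'(k) = n+g+δ gives 0.3·k^(0.3−1) = 0.13, hence k_gold = (0.3/0.13)^(1/0.7) ≈ 3.3024.
y_gold = 3.3024^0.3 ≈ 1.4310, c_gold = y_gold − 0.13·k_gold ≈ 1.0017.
Gain: Δc = 1.0017 − 0.9903 ≈ 0.0114.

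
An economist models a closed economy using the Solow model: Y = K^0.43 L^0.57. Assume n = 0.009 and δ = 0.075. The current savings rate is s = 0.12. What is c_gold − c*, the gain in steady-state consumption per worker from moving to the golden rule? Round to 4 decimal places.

Δc ≈ 0.8021

Capital per worker breaks even when investment replaces (n + δ)·k; here n + δ = 0.084.
Current steady state (s = 0.12): k* = (0.12/0.084)^(1/0.57) ≈ 1.8696, y* = 1.8696^0.43 ≈ 1.3087, c* = (1−0.12)·1.3087 ≈ 1.1517.
Setting f'(k) = n+δ gives 0.43·k^(0.43−1) = 0.084, hence k_gold = (0.43/0.084)^(1/0.57) ≈ 17.5465.
y_gold = 17.5465^0.43 ≈ 3.4277, c_gold = y_gold − 0.084·k_gold ≈ 1.9538.
Gain: Δc = 1.9538 − 1.1517 ≈ 0.8021.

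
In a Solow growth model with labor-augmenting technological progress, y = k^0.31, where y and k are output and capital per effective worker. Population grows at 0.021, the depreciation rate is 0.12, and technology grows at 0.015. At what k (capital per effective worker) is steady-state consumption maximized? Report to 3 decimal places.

The effective depreciation rate is n + g + δ = 0.021 + 0.015 + 0.12 = 0.156.
Maximizing c = f(k) − (n+g+δ)·k gives f'(k) = n+g+δ, i.e. 0.31·k^(0.31−1) = 0.156, so k_gold = (0.31/0.156)^(1/0.69) ≈ 2.7054.

k_gold ≈ 2.705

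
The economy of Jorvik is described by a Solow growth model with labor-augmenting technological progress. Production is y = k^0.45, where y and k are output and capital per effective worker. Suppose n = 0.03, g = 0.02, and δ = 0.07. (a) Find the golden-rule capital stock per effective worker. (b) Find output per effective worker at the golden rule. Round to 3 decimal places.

The effective depreciation rate is n + g + δ = 0.03 + 0.02 + 0.07 = 0.12.
Setting f'(k) = n+g+δ gives 0.45·k^(0.45−1) = 0.12, hence k_gold = (0.45/0.12)^(1/0.55) ≈ 11.0584.
y_gold = 11.0584^0.45 ≈ 2.9489.

(a) k_gold ≈ 11.058; (b) y_gold ≈ 2.949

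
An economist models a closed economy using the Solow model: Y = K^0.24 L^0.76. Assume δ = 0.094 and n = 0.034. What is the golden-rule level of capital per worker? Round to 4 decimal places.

k_gold ≈ 2.2867

n + δ = 0.034 + 0.094 = 0.128.
Setting f'(k) = n+δ gives 0.24·k^(0.24−1) = 0.128, hence k_gold = (0.24/0.128)^(1/0.76) ≈ 2.2867.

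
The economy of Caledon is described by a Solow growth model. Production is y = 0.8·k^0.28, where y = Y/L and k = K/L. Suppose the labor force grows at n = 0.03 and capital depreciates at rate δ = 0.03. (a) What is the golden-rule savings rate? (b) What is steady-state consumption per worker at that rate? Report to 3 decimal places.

(a) s_gold = 0.280; (b) c_gold ≈ 0.961

Capital per worker breaks even when investment replaces (n + δ)·k; here n + δ = 0.06.
For Cobb-Douglas, s_gold equals capital's share: s_gold = 0.28.
Golden rule sets MPK = n+δ: 0.28·0.8·k^(0.28−1) = 0.06, so k_gold = (0.28·0.8/0.06)^(1/0.72) ≈ 6.2313.
y_gold = 0.8·6.2313^0.28 ≈ 1.3353; c_gold = (1−0.28)·y_gold ≈ 0.9614.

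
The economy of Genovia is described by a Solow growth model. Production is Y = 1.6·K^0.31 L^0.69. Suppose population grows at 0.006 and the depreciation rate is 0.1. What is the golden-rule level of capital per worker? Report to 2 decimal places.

k_gold ≈ 9.36

Capital per worker breaks even when investment replaces (n + δ)·k; here n + δ = 0.106.
At the golden rule the marginal product of capital equals n+δ: 0.31·1.6·k^(0.31−1) = 0.106. Solving, k_gold = (0.31·1.6/0.106)^(1/0.69) ≈ 9.3599.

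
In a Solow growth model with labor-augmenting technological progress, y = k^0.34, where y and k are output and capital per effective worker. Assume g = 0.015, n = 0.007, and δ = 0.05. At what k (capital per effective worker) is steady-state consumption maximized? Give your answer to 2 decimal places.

Capital per effective worker breaks even when investment replaces (n + g + δ)·k; here n + g + δ = 0.072.
Golden rule sets MPK = n+g+δ: 0.34·k^(0.34−1) = 0.072, so k_gold = (0.34/0.072)^(1/0.66) ≈ 10.5059.

k_gold ≈ 10.51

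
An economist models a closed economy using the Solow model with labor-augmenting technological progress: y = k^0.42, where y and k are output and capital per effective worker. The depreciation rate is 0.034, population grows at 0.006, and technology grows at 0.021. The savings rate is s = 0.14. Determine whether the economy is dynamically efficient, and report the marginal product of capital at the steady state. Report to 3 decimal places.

n + g + δ = 0.006 + 0.021 + 0.034 = 0.061.
Steady-state k*: s·k^0.42 = 0.061·k gives k* = (0.14/0.061)^(1/0.58) ≈ 4.1886.
MPK = 0.42·4.1886^(-0.58) ≈ 0.1830.
MPK > n+g+δ = 0.061, so the economy is dynamically efficient (under-saving).

dynamically efficient; MPK ≈ 0.183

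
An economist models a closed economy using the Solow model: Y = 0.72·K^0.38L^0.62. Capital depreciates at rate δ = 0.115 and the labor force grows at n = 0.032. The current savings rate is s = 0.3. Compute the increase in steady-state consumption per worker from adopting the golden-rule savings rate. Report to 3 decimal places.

n + δ = 0.032 + 0.115 = 0.147.
Current steady state (s = 0.3): k* = (0.3·0.72/0.147)^(1/0.62) ≈ 1.8603, y* = 0.72·1.8603^0.38 ≈ 0.9115, c* = (1−0.3)·0.9115 ≈ 0.6381.
At the golden rule the marginal product of capital equals n+δ: 0.38·0.72·k^(0.38−1) = 0.147. Solving, k_gold = (0.38·0.72/0.147)^(1/0.62) ≈ 2.7237.
y_gold = 0.72·2.7237^0.38 ≈ 1.0536, c_gold = y_gold − 0.147·k_gold ≈ 0.6533.
Gain: Δc = 0.6533 − 0.6381 ≈ 0.0152.

Δc ≈ 0.015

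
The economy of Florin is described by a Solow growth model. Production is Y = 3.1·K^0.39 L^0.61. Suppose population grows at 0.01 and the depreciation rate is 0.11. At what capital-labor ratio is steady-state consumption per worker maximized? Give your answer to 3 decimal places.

k_gold ≈ 44.123

Capital per worker breaks even when investment replaces (n + δ)·k; here n + δ = 0.12.
Maximizing c = f(k) − (n+δ)·k gives f'(k) = n+δ, i.e. 0.39·3.1·k^(0.39−1) = 0.12, so k_gold = (0.39·3.1/0.12)^(1/0.61) ≈ 44.1229.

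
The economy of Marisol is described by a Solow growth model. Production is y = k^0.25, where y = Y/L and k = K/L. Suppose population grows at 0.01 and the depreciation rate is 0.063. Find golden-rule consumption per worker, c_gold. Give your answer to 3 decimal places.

c_gold ≈ 1.130

The effective depreciation rate is n + δ = 0.01 + 0.063 = 0.073.
Maximizing c = f(k) − (n+δ)·k gives f'(k) = n+δ, i.e. 0.25·k^(0.25−1) = 0.073, so k_gold = (0.25/0.073)^(1/0.75) ≈ 5.1621.
y_gold = 5.1621^0.25 ≈ 1.5073.
c_gold = y_gold − (n+δ)·k_gold = 1.5073 − 0.073·5.1621 ≈ 1.1305.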